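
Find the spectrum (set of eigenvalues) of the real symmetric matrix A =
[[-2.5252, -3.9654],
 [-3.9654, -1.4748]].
sigma(A) ≈ {-6, 2}

A is real symmetric, so its spectrum consists of real eigenvalues. Expanding the characteristic polynomial of the displayed matrix gives
  det(λ I - A) = p(λ) = λ^2 + (4)λ + (-12).
Solving p(λ) = 0 yields eigenvalues ≈ -6, 2. (A is shown rounded to 4 decimals, so these recover the underlying integer eigenvalues to within that precision.)
Verification: the trace of A = -4 equals the sum of eigenvalues -4, and det(A) ≈ -12.0002 matches the eigenvalue product -12.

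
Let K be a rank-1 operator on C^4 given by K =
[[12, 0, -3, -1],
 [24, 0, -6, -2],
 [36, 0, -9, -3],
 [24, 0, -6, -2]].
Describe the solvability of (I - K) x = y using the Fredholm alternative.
(I - K) is singular (det(I - K) = 0, i.e. 1 ∈ sigma(K)). (I - K) x = y is solvable iff y ⊥ ker((I - K)^*) = span{(12, 0, -3, -1)}, i.e. iff 12y_1 - 3y_3 - y_4 = 0. When solvable, the solutions are x = y + c·(1, 2, 3, 2), c arbitrary (ker(I - K) = span{(1, 2, 3, 2)}, dimension 1).

K has rank 1, so it is an outer product K = u v^T: every row of K is a multiple of one row vector. Reading off the entries, u = (1, 2, 3, 2) and v = (12, 0, -3, -1) (row i of K equals u_i·v^T). A rank-one matrix u v^T satisfies K u = u (v·u) and kills the (3)-dimensional subspace v^⊥, so its characteristic polynomial is lambda^3 (lambda - v·u) with v·u = tr K = 1. Hence the eigenvalues of I - K are 1 (multiplicity 3) and 1 - (1) = 0, so det(I - K) = 0. (Direct check: I - K =
[[-11, 0, 3, 1],
 [-24, 1, 6, 2],
 [-36, 0, 10, 3],
 [-24, 0, 6, 3]]
has determinant 0.) So 1 is an eigenvalue of K and (I - K) is not invertible. The finite-dimensional Fredholm alternative says: either (I - K) is invertible, or ker(I - K) ≠ {0} and then range(I - K) = ker((I - K)^*)^⊥, with dim ker(I - K) = dim ker((I - K)^*). We are in the second case, so we need both kernels. Kernel of I - K: (I - K) u = u - u (v·u) = u - u = 0, so ker(I - K) = span{u} = span{(1, 2, 3, 2)} (it is exactly 1-dimensional because rank(I - K) = 3). Kernel of the adjoint: K is real, so (I - K)^* = I - K^T = I - v u^T, and (I - v u^T) v = v - v (u·v) = 0; hence ker((I - K)^*) = span{v} = span{(12, 0, -3, -1)}. Therefore (I - K) x = y is solvable iff <y, v> = 0, i.e. iff 12y_1 - 3y_3 - y_4 = 0. When this holds, K y = u (v·y) = 0, so (I - K) y = y and x = y is a particular solution; the full solution set is the line x = y + c·u = y + c·(1, 2, 3, 2), c ∈ C.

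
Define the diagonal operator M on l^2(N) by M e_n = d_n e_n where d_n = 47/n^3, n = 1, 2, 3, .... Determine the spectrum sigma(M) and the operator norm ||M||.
sigma(M) = {47/n^3 : n ≥ 1} ∪ {0}; ||M|| = 47

A bounded diagonal operator on l^2 with diagonal entries d_n has spectrum equal to the closure of {d_n : n ≥ 1}: every d_n is an eigenvalue (with eigenvector e_n), so {d_n} ⊂ sigma(M); the spectrum is closed, so its closure is too; and for lambda not in the closure, (M - lambda I) has bounded inverse (the diagonal entries 1/(d_n - lambda) are bounded). For our sequence d_n = 47/n^3, n = 1, 2, 3, ...:
  - {d_n} = {47/n^3 : n ≥ 1}; the only limit point is 0
  - closure = {47/n^3 : n ≥ 1} ∪ {0}
For the norm: a diagonal operator has ||M|| = sup_n |d_n|. Here d_n = 47/n^3 is positive and decreasing, so sup_n |d_n| = d_1 = 47. So ||M|| = 47.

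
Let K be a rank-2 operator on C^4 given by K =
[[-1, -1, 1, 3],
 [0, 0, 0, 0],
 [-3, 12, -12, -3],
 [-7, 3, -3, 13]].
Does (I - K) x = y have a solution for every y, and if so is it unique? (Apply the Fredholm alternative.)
(I - K) is invertible (det(I - K) = -141 ≠ 0), so for every y in C^4 the equation (I - K) x = y has a unique solution.

K has rank 2 and factors as K = U V^T = u1 v1^T + u2 v2^T with u1 = (-1, 0, 3, -3), v1 = (1, 1, -1, -3), u2 = (0, 0, -3, -2), v2 = (2, -3, 3, -2) (multiplying out reproduces the displayed K). The nonzero eigenvalues of U V^T coincide with those of the 2 x 2 matrix G = V^T U = [[v1·u1, v1·u2], [v2·u1, v2·u2]] = [[5, 9], [13, -5]], and by the Sylvester determinant identity det(I_4 - U V^T) = det(I_2 - V^T U) = det([[-4, -9], [-13, 6]]) = (-4)(6) - (-9)(-13) = -141. (Direct check: I - K =
[[2, 1, -1, -3],
 [0, 1, 0, 0],
 [3, -12, 13, 3],
 [7, -3, 3, -12]]
has determinant -141.) The finite-dimensional Fredholm alternative says: either (I - K) is invertible, or ker(I - K) ≠ {0} and then range(I - K) = ker((I - K)^*)^⊥, with dim ker(I - K) = dim ker((I - K)^*). Since det(I - K) ≠ 0, 1 is not an eigenvalue of K and ker(I - K) = {0}, so we are in the first case: for every y there is a unique x = (I - K)^(-1) y. (Explicitly, by the Woodbury identity, (I - U V^T)^(-1) = I + U (I_2 - G)^(-1) V^T.)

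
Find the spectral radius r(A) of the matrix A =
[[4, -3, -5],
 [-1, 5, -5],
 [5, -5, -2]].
r(A) ≈ 7.8018

The eigenvalues of A are the roots of its characteristic polynomial. With M = A (coefficients from the trace, the sum of principal 2x2 minors, and det A):
  p(λ) = det(λ I - M) = λ^3 - 7λ^2 - λ - 41.
No integer candidate from the rational root theorem (±divisors of 41) is a root, so the roots are irrational. The cubic discriminant is Δ = -106752 < 0, so there is one real root and a complex-conjugate pair. p(7) = -48 and p(8) = 15 have opposite signs, so a root lies in (7, 8); Newton's method refines it to λ ≈ 7.8018. Dividing out (λ - (7.8018)) leaves approximately λ^2 + 0.8018λ + 5.2552. For λ^2 + 0.8018λ + 5.2552 the discriminant is -20.378. It is negative, so the remaining roots are the complex-conjugate pair λ ≈ -0.4009 ± 2.2571i. Their product equals the constant term, so |λ|^2 ≈ 5.2552 and |λ| ≈ 2.2924.
Thus the eigenvalues (to 4 decimals) are 7.8018 (modulus 7.8018); -0.4009 ± 2.2571i (modulus 2.2924). The spectral radius is the largest modulus: r(A) ≈ 7.8018. (Cross-check: r(A) ≤ ||A||_2 ≈ 9.9706; equality holds whenever A is normal, though it can also hold for some non-normal A.)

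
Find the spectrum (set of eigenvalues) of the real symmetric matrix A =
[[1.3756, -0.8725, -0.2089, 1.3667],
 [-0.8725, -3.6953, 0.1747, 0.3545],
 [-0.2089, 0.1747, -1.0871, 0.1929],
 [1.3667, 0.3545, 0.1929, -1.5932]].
sigma(A) ≈ {-4, -2, -1, 2}

A is real symmetric, so its spectrum consists of real eigenvalues. Expanding the characteristic polynomial of the displayed matrix gives
  det(λ I - A) = p(λ) = λ^4 + (5)λ^3 + (0)λ^2 + (-20)λ + (-16).
Solving p(λ) = 0 yields eigenvalues ≈ -4, -2, -1, 2. (A is shown rounded to 4 decimals, so these recover the underlying integer eigenvalues to within that precision.)
Verification: the trace of A = -5 equals the sum of eigenvalues -5, and det(A) ≈ -15.9998 matches the eigenvalue product -16.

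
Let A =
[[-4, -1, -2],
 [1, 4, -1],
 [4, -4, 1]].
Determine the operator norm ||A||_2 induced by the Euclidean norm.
||A||_2 ≈ 6.6923 (= sqrt(largest eigenvalue of A^T A))

||A||_2 = sigma_max(A) = sqrt(lambda_max(A^T A)). Form the symmetric matrix M = A^T A =
[[33, -8, 11],
 [-8, 33, -6],
 [11, -6, 6]].
Its characteristic polynomial (trace, sum of principal 2x2 minors, determinant of M give the coefficients) is
  p(λ) = det(λ I - M) = λ^3 - 72λ^2 + 1264λ - 2025.
No integer candidate from the rational root theorem (±divisors of 2025) is a root, so the roots are irrational. The cubic discriminant is Δ = 387721013 > 0, so there are three distinct real roots. p(1) = -832 and p(2) = 223 have opposite signs, so a root lies in (1, 2); Newton's method refines it to λ ≈ 1.7776. p(25) = 200 and p(26) = -257 have opposite signs, so a root lies in (25, 26); Newton's method refines it to λ ≈ 25.4353. p(44) = -617 and p(45) = 180 have opposite signs, so a root lies in (44, 45); Newton's method refines it to λ ≈ 44.7871. Check (Vieta): the three roots sum to 72, matching tr M = 72.
So the eigenvalues of A^T A are ≈ 1.7776, 25.4353, 44.7871 (all ≥ 0, as they must be for A^T A). The largest is λ_max ≈ 44.7871, hence ||A||_2 = sqrt(λ_max) ≈ 6.6923.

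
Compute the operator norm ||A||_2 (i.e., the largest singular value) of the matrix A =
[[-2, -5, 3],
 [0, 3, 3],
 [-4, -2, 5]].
||A||_2 ≈ 8.6496 (= sqrt(largest eigenvalue of A^T A))

||A||_2 = sigma_max(A) = sqrt(lambda_max(A^T A)). Form the symmetric matrix M = A^T A =
[[20, 18, -26],
 [18, 38, -16],
 [-26, -16, 43]].
Its characteristic polynomial (trace, sum of principal 2x2 minors, determinant of M give the coefficients) is
  p(λ) = det(λ I - M) = λ^3 - 101λ^2 + 1998λ - 2916.
No integer candidate from the rational root theorem (±divisors of 2916) is a root, so the roots are irrational. The cubic discriminant is Δ = 7163296884 > 0, so there are three distinct real roots. p(1) = -1018 and p(2) = 684 have opposite signs, so a root lies in (1, 2); Newton's method refines it to λ ≈ 1.5844. p(24) = 684 and p(25) = -466 have opposite signs, so a root lies in (24, 25); Newton's method refines it to λ ≈ 24.6005. p(74) = -2916 and p(75) = 684 have opposite signs, so a root lies in (74, 75); Newton's method refines it to λ ≈ 74.8151. Check (Vieta): the three roots sum to 101, matching tr M = 101.
So the eigenvalues of A^T A are ≈ 1.5844, 24.6005, 74.8151 (all ≥ 0, as they must be for A^T A). The largest is λ_max ≈ 74.8151, hence ||A||_2 = sqrt(λ_max) ≈ 8.6496.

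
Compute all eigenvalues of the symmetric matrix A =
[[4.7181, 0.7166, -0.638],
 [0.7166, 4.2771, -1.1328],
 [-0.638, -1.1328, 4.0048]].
sigma(A) ≈ {3, 4, 6}

A is real symmetric, so its spectrum consists of real eigenvalues. Expanding the characteristic polynomial of the displayed matrix gives
  det(λ I - A) = p(λ) = λ^3 + (-13)λ^2 + (54)λ + (-72).
Solving p(λ) = 0 yields eigenvalues ≈ 3, 4, 6. (A is shown rounded to 4 decimals, so these recover the underlying integer eigenvalues to within that precision.)
Verification: the trace of A = 13 equals the sum of eigenvalues 13, and det(A) ≈ 71.9999 matches the eigenvalue product 72.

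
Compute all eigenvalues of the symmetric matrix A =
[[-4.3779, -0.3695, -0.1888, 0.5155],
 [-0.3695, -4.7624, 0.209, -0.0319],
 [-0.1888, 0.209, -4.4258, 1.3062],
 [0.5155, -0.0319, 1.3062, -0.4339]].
sigma(A) ≈ {-5, -4, 0} (-5 with multiplicity 2)

A is real symmetric, so its spectrum consists of real eigenvalues. Expanding the characteristic polynomial of the displayed matrix gives
  det(λ I - A) = p(λ) = λ^4 + (14)λ^3 + (65)λ^2 + (100)λ + (0).
Solving p(λ) = 0 yields eigenvalues ≈ -5, -5, -4, 0. (A is shown rounded to 4 decimals, so these recover the underlying integer eigenvalues to within that precision.)
Verification: the trace of A = -14 equals the sum of eigenvalues -14, and det(A) ≈ -0.0000 matches the eigenvalue product 0.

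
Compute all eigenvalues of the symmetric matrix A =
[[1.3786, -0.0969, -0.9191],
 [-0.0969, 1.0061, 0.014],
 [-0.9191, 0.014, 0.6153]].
sigma(A) ≈ {0, 1, 2}

A is real symmetric, so its spectrum consists of real eigenvalues. Expanding the characteristic polynomial of the displayed matrix gives
  det(λ I - A) = p(λ) = λ^3 + (-3)λ^2 + (2)λ + (0).
Solving p(λ) = 0 yields eigenvalues ≈ 0, 1, 2. (A is shown rounded to 4 decimals, so these recover the underlying integer eigenvalues to within that precision.)
Verification: the trace of A = 3 equals the sum of eigenvalues 3, and det(A) ≈ -0.0000 matches the eigenvalue product 0.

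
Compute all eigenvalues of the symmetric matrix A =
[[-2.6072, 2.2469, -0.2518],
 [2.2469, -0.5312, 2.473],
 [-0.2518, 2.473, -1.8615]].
sigma(A) ≈ {-5, -2, 2}

A is real symmetric, so its spectrum consists of real eigenvalues. Expanding the characteristic polynomial of the displayed matrix gives
  det(λ I - A) = p(λ) = λ^3 + (5)λ^2 + (-4)λ + (-20).
Solving p(λ) = 0 yields eigenvalues ≈ -5, -2, 2. (A is shown rounded to 4 decimals, so these recover the underlying integer eigenvalues to within that precision.)
Verification: the trace of A = -5 equals the sum of eigenvalues -5, and det(A) ≈ 20.0001 matches the eigenvalue product 20.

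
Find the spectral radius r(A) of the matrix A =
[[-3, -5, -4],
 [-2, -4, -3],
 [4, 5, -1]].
r(A) ≈ 6.1444

The eigenvalues of A are the roots of its characteristic polynomial. With M = A (coefficients from the trace, the sum of principal 2x2 minors, and det A):
  p(λ) = det(λ I - M) = λ^3 + 8λ^2 + 40λ + 11.
No integer candidate from the rational root theorem (±divisors of 11) is a root, so the roots are irrational. The cubic discriminant is Δ = -116035 < 0, so there is one real root and a complex-conjugate pair. p(-1) = -22 and p(0) = 11 have opposite signs, so a root lies in (-1, 0); Newton's method refines it to λ ≈ -0.2914. Dividing out (λ - (-0.2914)) leaves approximately λ^2 + 7.7086λ + 37.754. For λ^2 + 7.7086λ + 37.754 the discriminant is -91.5929. It is negative, so the remaining roots are the complex-conjugate pair λ ≈ -3.8543 ± 4.7852i. Their product equals the constant term, so |λ|^2 ≈ 37.754 and |λ| ≈ 6.1444.
Thus the eigenvalues (to 4 decimals) are -0.2914 (modulus 0.2914); -3.8543 ± 4.7852i (modulus 6.1444). The spectral radius is the largest modulus: r(A) ≈ 6.1444. (Cross-check: r(A) ≤ ||A||_2 ≈ 10.2855; equality holds whenever A is normal, though it can also hold for some non-normal A.)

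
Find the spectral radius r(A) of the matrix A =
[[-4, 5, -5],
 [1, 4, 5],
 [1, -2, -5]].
r(A) = sqrt(30) ≈ 5.4772

The eigenvalues of A are the roots of its characteristic polynomial. With M = A (coefficients from the trace, the sum of principal 2x2 minors, and det A):
  p(λ) = det(λ I - M) = λ^3 + 5λ^2 - 6λ - 120.
By the rational root theorem any rational root is an integer divisor of 120. Testing λ = 4: p(4) = 64 + 80 - 24 - 120 = 0, so λ = 4 is a root. Dividing out (λ - 4) leaves p(λ) = (λ - 4)(λ^2 + 9λ + 30). For λ^2 + 9λ + 30 the discriminant is -39. It is negative, so the roots are the complex-conjugate pair λ = -9/2 ± (sqrt(39)/2) i ≈ -4.5 ± 3.1225i. For a conjugate pair the product of the roots equals the constant term, so |λ|^2 = 30 and |λ| = sqrt(30) ≈ 5.4772.
Thus the eigenvalues (to 4 decimals) are -4.5 ± 3.1225i (modulus 5.4772); 4 (modulus 4). The spectral radius is the largest modulus: r(A) = sqrt(30) ≈ 5.4772. (Cross-check: r(A) ≤ ||A||_2 ≈ 9.0184; equality holds whenever A is normal, though it can also hold for some non-normal A.)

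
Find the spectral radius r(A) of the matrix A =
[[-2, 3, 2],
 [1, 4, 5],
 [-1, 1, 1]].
r(A) ≈ 5.1163

The eigenvalues of A are the roots of its characteristic polynomial. With M = A (coefficients from the trace, the sum of principal 2x2 minors, and det A):
  p(λ) = det(λ I - M) = λ^3 - 3λ^2 - 12λ + 6.
No integer candidate from the rational root theorem (±divisors of 6) is a root, so the roots are irrational. The cubic discriminant is Δ = 11772 > 0, so there are three distinct real roots. p(-3) = -12 and p(-2) = 10 have opposite signs, so a root lies in (-3, -2); Newton's method refines it to λ ≈ -2.5722. p(0) = 6 and p(1) = -8 have opposite signs, so a root lies in (0, 1); Newton's method refines it to λ ≈ 0.4559. p(5) = -4 and p(6) = 42 have opposite signs, so a root lies in (5, 6); Newton's method refines it to λ ≈ 5.1163. Check (Vieta): the three roots sum to 3, matching tr M = 3.
Thus the eigenvalues (to 4 decimals) are -2.5722 (modulus 2.5722); 0.4559 (modulus 0.4559); 5.1163 (modulus 5.1163). The spectral radius is the largest modulus: r(A) ≈ 5.1163. (Cross-check: r(A) ≤ ||A||_2 ≈ 7.4269; equality holds whenever A is normal, though it can also hold for some non-normal A.)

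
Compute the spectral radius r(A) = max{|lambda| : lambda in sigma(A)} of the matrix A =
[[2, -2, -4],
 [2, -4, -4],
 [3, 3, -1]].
r(A) = sqrt(20) ≈ 4.4721

The eigenvalues of A are the roots of its characteristic polynomial. With M = A (coefficients from the trace, the sum of principal 2x2 minors, and det A):
  p(λ) = det(λ I - M) = λ^3 + 3λ^2 + 22λ + 20.
By the rational root theorem any rational root is an integer divisor of 20. Testing λ = -1: p(-1) = -1 + 3 - 22 + 20 = 0, so λ = -1 is a root. Dividing out (λ + 1) leaves p(λ) = (λ + 1)(λ^2 + 2λ + 20). For λ^2 + 2λ + 20 the discriminant is -76. It is negative, so the roots are the complex-conjugate pair λ = -1 ± (sqrt(76)/2) i ≈ -1 ± 4.3589i. For a conjugate pair the product of the roots equals the constant term, so |λ|^2 = 20 and |λ| = sqrt(20) ≈ 4.4721.
Thus the eigenvalues (to 4 decimals) are -1 ± 4.3589i (modulus 4.4721); -1 (modulus 1). The spectral radius is the largest modulus: r(A) = sqrt(20) ≈ 4.4721. (Cross-check: r(A) ≤ ||A||_2 ≈ 7.6589; equality holds whenever A is normal, though it can also hold for some non-normal A.)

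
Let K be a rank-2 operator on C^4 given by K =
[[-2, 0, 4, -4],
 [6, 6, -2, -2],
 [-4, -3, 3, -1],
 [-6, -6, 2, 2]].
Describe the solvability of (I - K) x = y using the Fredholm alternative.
(I - K) is invertible (det(I - K) = -18 ≠ 0), so for every y in C^4 the equation (I - K) x = y has a unique solution.

K has rank 2 and factors as K = U V^T = u1 v1^T + u2 v2^T with u1 = (-2, 2, -2, -2), v1 = (1, 0, -2, 2), u2 = (0, -2, 1, 2), v2 = (-2, -3, -1, 3) (multiplying out reproduces the displayed K). The nonzero eigenvalues of U V^T coincide with those of the 2 x 2 matrix G = V^T U = [[v1·u1, v1·u2], [v2·u1, v2·u2]] = [[-2, 2], [-6, 11]], and by the Sylvester determinant identity det(I_4 - U V^T) = det(I_2 - V^T U) = det([[3, -2], [6, -10]]) = (3)(-10) - (-2)(6) = -18. (Direct check: I - K =
[[3, 0, -4, 4],
 [-6, -5, 2, 2],
 [4, 3, -2, 1],
 [6, 6, -2, -1]]
has determinant -18.) The finite-dimensional Fredholm alternative says: either (I - K) is invertible, or ker(I - K) ≠ {0} and then range(I - K) = ker((I - K)^*)^⊥, with dim ker(I - K) = dim ker((I - K)^*). Since det(I - K) ≠ 0, 1 is not an eigenvalue of K and ker(I - K) = {0}, so we are in the first case: for every y there is a unique x = (I - K)^(-1) y. (Explicitly, by the Woodbury identity, (I - U V^T)^(-1) = I + U (I_2 - G)^(-1) V^T.)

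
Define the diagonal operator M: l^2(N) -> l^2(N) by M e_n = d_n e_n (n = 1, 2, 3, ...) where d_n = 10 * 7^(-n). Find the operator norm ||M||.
||M|| = 10/7 (attained at n = 1)

For M diagonal, ||M|| = sup_n |d_n|. The sequence d_n = 10 * 7^(-n) is positive and strictly decreasing (ratio 7^(-1) < 1), so the supremum is d_1 = 10/7. Hence ||M|| = 10/7.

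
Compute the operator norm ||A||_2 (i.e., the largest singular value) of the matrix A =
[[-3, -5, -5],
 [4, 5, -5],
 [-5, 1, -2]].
||A||_2 ≈ 8.9816 (= sqrt(largest eigenvalue of A^T A))

||A||_2 = sigma_max(A) = sqrt(lambda_max(A^T A)). Form the symmetric matrix M = A^T A =
[[50, 30, 5],
 [30, 51, -2],
 [5, -2, 54]].
Its characteristic polynomial (trace, sum of principal 2x2 minors, determinant of M give the coefficients) is
  p(λ) = det(λ I - M) = λ^3 - 155λ^2 + 7075λ - 87025.
No integer candidate from the rational root theorem (±divisors of 87025) is a root, so the roots are irrational. The cubic discriminant is Δ = 3059080000 > 0, so there are three distinct real roots. p(19) = -1696 and p(20) = 475 have opposite signs, so a root lies in (19, 20); Newton's method refines it to λ ≈ 19.7734. p(54) = 509 and p(55) = -400 have opposite signs, so a root lies in (54, 55); Newton's method refines it to λ ≈ 54.5576. p(80) = -1025 and p(81) = 536 have opposite signs, so a root lies in (80, 81); Newton's method refines it to λ ≈ 80.6689. Check (Vieta): the three roots sum to 155, matching tr M = 155.
So the eigenvalues of A^T A are ≈ 19.7734, 54.5576, 80.6689 (all ≥ 0, as they must be for A^T A). The largest is λ_max ≈ 80.6689, hence ||A||_2 = sqrt(λ_max) ≈ 8.9816.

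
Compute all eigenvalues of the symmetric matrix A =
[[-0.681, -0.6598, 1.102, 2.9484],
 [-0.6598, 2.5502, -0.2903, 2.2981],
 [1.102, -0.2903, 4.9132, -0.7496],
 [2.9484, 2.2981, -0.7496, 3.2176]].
sigma(A) ≈ {-3, 2, 5, 6}

A is real symmetric, so its spectrum consists of real eigenvalues. Expanding the characteristic polynomial of the displayed matrix gives
  det(λ I - A) = p(λ) = λ^4 + (-10)λ^3 + (13)λ^2 + (96)λ + (-180).
Solving p(λ) = 0 yields eigenvalues ≈ -3, 2, 5, 6. (A is shown rounded to 4 decimals, so these recover the underlying integer eigenvalues to within that precision.)
Verification: the trace of A = 10 equals the sum of eigenvalues 10, and det(A) ≈ -179.9992 matches the eigenvalue product -180.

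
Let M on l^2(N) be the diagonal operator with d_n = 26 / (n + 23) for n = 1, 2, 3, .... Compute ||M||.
||M|| = 13/12 (attained at n = 1)

For M diagonal, ||M|| = sup_n |d_n| = sup_n 26/(n + 23). This is positive and strictly decreasing in n, so the supremum is attained at n = 1: d_1 = 26/(1 + 23) = 13/12. Hence ||M|| = 13/12.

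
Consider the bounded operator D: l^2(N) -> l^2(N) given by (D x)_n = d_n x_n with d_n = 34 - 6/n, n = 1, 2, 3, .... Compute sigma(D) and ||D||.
sigma(D) = {34 - 6/n : n ≥ 1} ∪ {34}; ||D|| = 34

A bounded diagonal operator on l^2 with diagonal entries d_n has spectrum equal to the closure of {d_n : n ≥ 1}: every d_n is an eigenvalue (with eigenvector e_n), so {d_n} ⊂ sigma(D); the spectrum is closed, so its closure is too; and for lambda not in the closure, (D - lambda I) has bounded inverse (the diagonal entries 1/(d_n - lambda) are bounded). For our sequence d_n = 34 - 6/n, n = 1, 2, 3, ...:
  - {d_n} = {34 - 6/n : n ≥ 1}; the only limit point is 34
  - closure = {34 - 6/n : n ≥ 1} ∪ {34}
For the norm: a diagonal operator has ||D|| = sup_n |d_n|. Here d_n = 34 - 6/n increases monotonically from d_1 = 28 toward 34, with all terms in [28, 34); so sup_n |d_n| = 34 (the supremum is the limit, not attained). So ||D|| = 34.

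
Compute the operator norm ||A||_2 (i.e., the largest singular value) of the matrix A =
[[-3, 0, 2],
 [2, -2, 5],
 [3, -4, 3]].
||A||_2 ≈ 7.9065 (= sqrt(largest eigenvalue of A^T A))

||A||_2 = sigma_max(A) = sqrt(lambda_max(A^T A)). Form the symmetric matrix M = A^T A =
[[22, -16, 13],
 [-16, 20, -22],
 [13, -22, 38]].
Its characteristic polynomial (trace, sum of principal 2x2 minors, determinant of M give the coefficients) is
  p(λ) = det(λ I - M) = λ^3 - 80λ^2 + 1127λ - 2116.
No integer candidate from the rational root theorem (±divisors of 2116) is a root, so the roots are irrational. The cubic discriminant is Δ = 1382638836 > 0, so there are three distinct real roots. p(2) = -174 and p(3) = 572 have opposite signs, so a root lies in (2, 3); Newton's method refines it to λ ≈ 2.2167. p(15) = 164 and p(16) = -468 have opposite signs, so a root lies in (15, 16); Newton's method refines it to λ ≈ 15.27. p(62) = -1434 and p(63) = 1412 have opposite signs, so a root lies in (62, 63); Newton's method refines it to λ ≈ 62.5133. Check (Vieta): the three roots sum to 80, matching tr M = 80.
So the eigenvalues of A^T A are ≈ 2.2167, 15.27, 62.5133 (all ≥ 0, as they must be for A^T A). The largest is λ_max ≈ 62.5133, hence ||A||_2 = sqrt(λ_max) ≈ 7.9065.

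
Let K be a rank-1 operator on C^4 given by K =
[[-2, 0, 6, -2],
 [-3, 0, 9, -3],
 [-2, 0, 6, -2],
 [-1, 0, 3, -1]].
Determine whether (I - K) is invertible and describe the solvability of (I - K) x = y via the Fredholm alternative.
(I - K) is invertible (det(I - K) = -2 ≠ 0), so for every y in C^4 the equation (I - K) x = y has a unique solution.

K has rank 1, so it is an outer product K = u v^T: every row of K is a multiple of one row vector. Reading off the entries, u = (2, 3, 2, 1) and v = (-1, 0, 3, -1) (row i of K equals u_i·v^T). A rank-one matrix u v^T satisfies K u = u (v·u) and kills the (3)-dimensional subspace v^⊥, so its characteristic polynomial is lambda^3 (lambda - v·u) with v·u = tr K = 3. Hence the eigenvalues of I - K are 1 (multiplicity 3) and 1 - (3) = -2, so det(I - K) = -2. (Direct check: I - K =
[[3, 0, -6, 2],
 [3, 1, -9, 3],
 [2, 0, -5, 2],
 [1, 0, -3, 2]]
has determinant -2.) The finite-dimensional Fredholm alternative says: either (I - K) is invertible, or ker(I - K) ≠ {0} and then range(I - K) = ker((I - K)^*)^⊥, with dim ker(I - K) = dim ker((I - K)^*). Since det(I - K) ≠ 0, 1 is not an eigenvalue of K and ker(I - K) = {0}, so we are in the first case: for every y there is a unique x = (I - K)^(-1) y. Explicitly, by the Sherman–Morrison formula, (I - u v^T)^(-1) = I + u v^T/(1 - v·u), i.e. (I - K)^(-1) = I + K/(-2).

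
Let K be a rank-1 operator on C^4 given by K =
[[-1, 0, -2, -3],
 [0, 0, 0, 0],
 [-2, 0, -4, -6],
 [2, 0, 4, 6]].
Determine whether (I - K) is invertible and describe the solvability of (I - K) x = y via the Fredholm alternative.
(I - K) is singular (det(I - K) = 0, i.e. 1 ∈ sigma(K)). (I - K) x = y is solvable iff y ⊥ ker((I - K)^*) = span{(-1, 0, -2, -3)}, i.e. iff -y_1 - 2y_3 - 3y_4 = 0. When solvable, the solutions are x = y + c·(1, 0, 2, -2), c arbitrary (ker(I - K) = span{(1, 0, 2, -2)}, dimension 1).

K has rank 1, so it is an outer product K = u v^T: every row of K is a multiple of one row vector. Reading off the entries, u = (1, 0, 2, -2) and v = (-1, 0, -2, -3) (row i of K equals u_i·v^T). A rank-one matrix u v^T satisfies K u = u (v·u) and kills the (3)-dimensional subspace v^⊥, so its characteristic polynomial is lambda^3 (lambda - v·u) with v·u = tr K = 1. Hence the eigenvalues of I - K are 1 (multiplicity 3) and 1 - (1) = 0, so det(I - K) = 0. (Direct check: I - K =
[[2, 0, 2, 3],
 [0, 1, 0, 0],
 [2, 0, 5, 6],
 [-2, 0, -4, -5]]
has determinant 0.) So 1 is an eigenvalue of K and (I - K) is not invertible. The finite-dimensional Fredholm alternative says: either (I - K) is invertible, or ker(I - K) ≠ {0} and then range(I - K) = ker((I - K)^*)^⊥, with dim ker(I - K) = dim ker((I - K)^*). We are in the second case, so we need both kernels. Kernel of I - K: (I - K) u = u - u (v·u) = u - u = 0, so ker(I - K) = span{u} = span{(1, 0, 2, -2)} (it is exactly 1-dimensional because rank(I - K) = 3). Kernel of the adjoint: K is real, so (I - K)^* = I - K^T = I - v u^T, and (I - v u^T) v = v - v (u·v) = 0; hence ker((I - K)^*) = span{v} = span{(-1, 0, -2, -3)}. Therefore (I - K) x = y is solvable iff <y, v> = 0, i.e. iff -y_1 - 2y_3 - 3y_4 = 0. When this holds, K y = u (v·y) = 0, so (I - K) y = y and x = y is a particular solution; the full solution set is the line x = y + c·u = y + c·(1, 0, 2, -2), c ∈ C.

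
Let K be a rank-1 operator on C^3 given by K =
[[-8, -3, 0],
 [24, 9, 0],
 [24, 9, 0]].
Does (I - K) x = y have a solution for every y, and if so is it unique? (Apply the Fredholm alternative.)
(I - K) is singular (det(I - K) = 0, i.e. 1 ∈ sigma(K)). (I - K) x = y is solvable iff y ⊥ ker((I - K)^*) = span{(-8, -3, 0)}, i.e. iff -8y_1 - 3y_2 = 0. When solvable, the solutions are x = y + c·(1, -3, -3), c arbitrary (ker(I - K) = span{(1, -3, -3)}, dimension 1).

K has rank 1, so it is an outer product K = u v^T: every row of K is a multiple of one row vector. Reading off the entries, u = (1, -3, -3) and v = (-8, -3, 0) (row i of K equals u_i·v^T). A rank-one matrix u v^T satisfies K u = u (v·u) and kills the (2)-dimensional subspace v^⊥, so its characteristic polynomial is lambda^2 (lambda - v·u) with v·u = tr K = 1. Hence the eigenvalues of I - K are 1 (multiplicity 2) and 1 - (1) = 0, so det(I - K) = 0. (Direct check: I - K =
[[9, 3, 0],
 [-24, -8, 0],
 [-24, -9, 1]]
has determinant 0.) So 1 is an eigenvalue of K and (I - K) is not invertible. The finite-dimensional Fredholm alternative says: either (I - K) is invertible, or ker(I - K) ≠ {0} and then range(I - K) = ker((I - K)^*)^⊥, with dim ker(I - K) = dim ker((I - K)^*). We are in the second case, so we need both kernels. Kernel of I - K: (I - K) u = u - u (v·u) = u - u = 0, so ker(I - K) = span{u} = span{(1, -3, -3)} (it is exactly 1-dimensional because rank(I - K) = 2). Kernel of the adjoint: K is real, so (I - K)^* = I - K^T = I - v u^T, and (I - v u^T) v = v - v (u·v) = 0; hence ker((I - K)^*) = span{v} = span{(-8, -3, 0)}. Therefore (I - K) x = y is solvable iff <y, v> = 0, i.e. iff -8y_1 - 3y_2 = 0. When this holds, K y = u (v·y) = 0, so (I - K) y = y and x = y is a particular solution; the full solution set is the line x = y + c·u = y + c·(1, -3, -3), c ∈ C.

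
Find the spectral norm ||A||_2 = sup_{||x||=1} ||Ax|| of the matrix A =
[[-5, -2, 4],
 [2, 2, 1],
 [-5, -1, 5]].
||A||_2 ≈ 9.8348 (= sqrt(largest eigenvalue of A^T A))

||A||_2 = sigma_max(A) = sqrt(lambda_max(A^T A)). Form the symmetric matrix M = A^T A =
[[54, 19, -43],
 [19, 9, -11],
 [-43, -11, 42]].
Its characteristic polynomial (trace, sum of principal 2x2 minors, determinant of M give the coefficients) is
  p(λ) = det(λ I - M) = λ^3 - 105λ^2 + 801λ - 49.
No integer candidate from the rational root theorem (±divisors of 49) is a root, so the roots are irrational. The cubic discriminant is Δ = 4865182704 > 0, so there are three distinct real roots. p(0) = -49 and p(1) = 648 have opposite signs, so a root lies in (0, 1); Newton's method refines it to λ ≈ 0.0617. p(8) = 151 and p(9) = -616 have opposite signs, so a root lies in (8, 9); Newton's method refines it to λ ≈ 8.2144. p(96) = -6097 and p(97) = 2376 have opposite signs, so a root lies in (96, 97); Newton's method refines it to λ ≈ 96.7239. Check (Vieta): the three roots sum to 105, matching tr M = 105.
So the eigenvalues of A^T A are ≈ 0.0617, 8.2144, 96.7239 (all ≥ 0, as they must be for A^T A). The largest is λ_max ≈ 96.7239, hence ||A||_2 = sqrt(λ_max) ≈ 9.8348.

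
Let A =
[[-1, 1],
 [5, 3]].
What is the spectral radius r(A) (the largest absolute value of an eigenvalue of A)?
r(A) = 4

The eigenvalues of A are the roots of its characteristic polynomial. With M = A (coefficients from the trace and determinant):
  p(λ) = det(λ I - M) = λ^2 - 2λ - 8.
For λ^2 - 2λ - 8 the discriminant is 36. It is a perfect square (6^2), so the roots are rational: λ = (2 ± 6)/2 = 4, -2.
Thus the eigenvalues (to 4 decimals) are 4 (modulus 4); -2 (modulus 2). The spectral radius is the largest modulus: r(A) = 4. (Cross-check: r(A) ≤ ||A||_2 ≈ 5.8416; equality holds whenever A is normal, though it can also hold for some non-normal A.)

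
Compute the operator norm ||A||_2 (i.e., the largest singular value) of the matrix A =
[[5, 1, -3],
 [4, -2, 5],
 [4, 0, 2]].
||A||_2 ≈ 8.0556 (= sqrt(largest eigenvalue of A^T A))

||A||_2 = sigma_max(A) = sqrt(lambda_max(A^T A)). Form the symmetric matrix M = A^T A =
[[57, -3, 13],
 [-3, 5, -13],
 [13, -13, 38]].
Its characteristic polynomial (trace, sum of principal 2x2 minors, determinant of M give the coefficients) is
  p(λ) = det(λ I - M) = λ^3 - 100λ^2 + 2294λ - 1024.
No integer candidate from the rational root theorem (±divisors of 1024) is a root, so the roots are irrational. The cubic discriminant is Δ = 4440236512 > 0, so there are three distinct real roots. p(0) = -1024 and p(1) = 1171 have opposite signs, so a root lies in (0, 1); Newton's method refines it to λ ≈ 0.4554. p(34) = 676 and p(35) = -359 have opposite signs, so a root lies in (34, 35); Newton's method refines it to λ ≈ 34.6523. p(64) = -1664 and p(65) = 211 have opposite signs, so a root lies in (64, 65); Newton's method refines it to λ ≈ 64.8923. Check (Vieta): the three roots sum to 100, matching tr M = 100.
So the eigenvalues of A^T A are ≈ 0.4554, 34.6523, 64.8923 (all ≥ 0, as they must be for A^T A). The largest is λ_max ≈ 64.8923, hence ||A||_2 = sqrt(λ_max) ≈ 8.0556.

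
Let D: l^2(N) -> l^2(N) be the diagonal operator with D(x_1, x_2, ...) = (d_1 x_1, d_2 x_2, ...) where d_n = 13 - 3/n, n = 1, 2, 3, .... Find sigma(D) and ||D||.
sigma(D) = {13 - 3/n : n ≥ 1} ∪ {13}; ||D|| = 13

A bounded diagonal operator on l^2 with diagonal entries d_n has spectrum equal to the closure of {d_n : n ≥ 1}: every d_n is an eigenvalue (with eigenvector e_n), so {d_n} ⊂ sigma(D); the spectrum is closed, so its closure is too; and for lambda not in the closure, (D - lambda I) has bounded inverse (the diagonal entries 1/(d_n - lambda) are bounded). For our sequence d_n = 13 - 3/n, n = 1, 2, 3, ...:
  - {d_n} = {13 - 3/n : n ≥ 1}; the only limit point is 13
  - closure = {13 - 3/n : n ≥ 1} ∪ {13}
For the norm: a diagonal operator has ||D|| = sup_n |d_n|. Here d_n = 13 - 3/n increases monotonically from d_1 = 10 toward 13, with all terms in [10, 13); so sup_n |d_n| = 13 (the supremum is the limit, not attained). So ||D|| = 13.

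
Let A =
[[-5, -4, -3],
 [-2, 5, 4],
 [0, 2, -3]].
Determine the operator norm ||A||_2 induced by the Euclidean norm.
||A||_2 ≈ 8.3497 (= sqrt(largest eigenvalue of A^T A))

||A||_2 = sigma_max(A) = sqrt(lambda_max(A^T A)). Form the symmetric matrix M = A^T A =
[[29, 10, 7],
 [10, 45, 26],
 [7, 26, 34]].
Its characteristic polynomial (trace, sum of principal 2x2 minors, determinant of M give the coefficients) is
  p(λ) = det(λ I - M) = λ^3 - 108λ^2 + 2996λ - 22801.
No integer candidate from the rational root theorem (±divisors of 22801) is a root, so the roots are irrational. The cubic discriminant is Δ = 998121829 > 0, so there are three distinct real roots. p(12) = -673 and p(13) = 92 have opposite signs, so a root lies in (12, 13); Newton's method refines it to λ ≈ 12.8693. p(25) = 224 and p(26) = -337 have opposite signs, so a root lies in (25, 26); Newton's method refines it to λ ≈ 25.4129. p(69) = -1756 and p(70) = 719 have opposite signs, so a root lies in (69, 70); Newton's method refines it to λ ≈ 69.7177. Check (Vieta): the three roots sum to 108, matching tr M = 108.
So the eigenvalues of A^T A are ≈ 12.8693, 25.4129, 69.7177 (all ≥ 0, as they must be for A^T A). The largest is λ_max ≈ 69.7177, hence ||A||_2 = sqrt(λ_max) ≈ 8.3497.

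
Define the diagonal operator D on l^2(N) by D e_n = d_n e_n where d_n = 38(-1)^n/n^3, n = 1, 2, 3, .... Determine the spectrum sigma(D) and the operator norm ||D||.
sigma(D) = {38(-1)^n/n^3 : n ≥ 1} ∪ {0}; ||D|| = 38

A bounded diagonal operator on l^2 with diagonal entries d_n has spectrum equal to the closure of {d_n : n ≥ 1}: every d_n is an eigenvalue (with eigenvector e_n), so {d_n} ⊂ sigma(D); the spectrum is closed, so its closure is too; and for lambda not in the closure, (D - lambda I) has bounded inverse (the diagonal entries 1/(d_n - lambda) are bounded). For our sequence d_n = 38(-1)^n/n^3, n = 1, 2, 3, ...:
  - {d_n} = {38(-1)^n/n^3 : n ≥ 1}; the only limit point is 0
  - closure = {38(-1)^n/n^3 : n ≥ 1} ∪ {0}
For the norm: a diagonal operator has ||D|| = sup_n |d_n|. Here |d_n| = 38/n^3 is decreasing, so sup_n |d_n| = |d_1| = 38. So ||D|| = 38.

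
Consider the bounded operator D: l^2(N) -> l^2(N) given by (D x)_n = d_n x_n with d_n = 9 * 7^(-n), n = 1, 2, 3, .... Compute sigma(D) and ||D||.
sigma(D) = {9 * 7^(-n) : n ≥ 1} ∪ {0}; ||D|| = 9/7

A bounded diagonal operator on l^2 with diagonal entries d_n has spectrum equal to the closure of {d_n : n ≥ 1}: every d_n is an eigenvalue (with eigenvector e_n), so {d_n} ⊂ sigma(D); the spectrum is closed, so its closure is too; and for lambda not in the closure, (D - lambda I) has bounded inverse (the diagonal entries 1/(d_n - lambda) are bounded). For our sequence d_n = 9 * 7^(-n), n = 1, 2, 3, ...:
  - {d_n} = {9 * 7^(-n) : n ≥ 1}; the only limit point is 0
  - closure = {9 * 7^(-n) : n ≥ 1} ∪ {0}
For the norm: a diagonal operator has ||D|| = sup_n |d_n|. Here d_n = 9 * 7^(-n) is positive and decreasing, so sup_n |d_n| = d_1 = 9/7. So ||D|| = 9/7.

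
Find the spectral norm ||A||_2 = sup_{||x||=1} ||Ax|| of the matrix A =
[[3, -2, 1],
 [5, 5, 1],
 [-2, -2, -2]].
||A||_2 ≈ 7.8711 (= sqrt(largest eigenvalue of A^T A))

||A||_2 = sigma_max(A) = sqrt(lambda_max(A^T A)). Form the symmetric matrix M = A^T A =
[[38, 23, 12],
 [23, 33, 7],
 [12, 7, 6]].
Its characteristic polynomial (trace, sum of principal 2x2 minors, determinant of M give the coefficients) is
  p(λ) = det(λ I - M) = λ^3 - 77λ^2 + 958λ - 1600.
No integer candidate from the rational root theorem (±divisors of 1600) is a root, so the roots are irrational. The cubic discriminant is Δ = 1058080708 > 0, so there are three distinct real roots. p(1) = -718 and p(2) = 16 have opposite signs, so a root lies in (1, 2); Newton's method refines it to λ ≈ 1.9759. p(13) = 38 and p(14) = -536 have opposite signs, so a root lies in (13, 14); Newton's method refines it to λ ≈ 13.0704. p(61) = -2698 and p(62) = 136 have opposite signs, so a root lies in (61, 62); Newton's method refines it to λ ≈ 61.9537. Check (Vieta): the three roots sum to 77, matching tr M = 77.
So the eigenvalues of A^T A are ≈ 1.9759, 13.0704, 61.9537 (all ≥ 0, as they must be for A^T A). The largest is λ_max ≈ 61.9537, hence ||A||_2 = sqrt(λ_max) ≈ 7.8711.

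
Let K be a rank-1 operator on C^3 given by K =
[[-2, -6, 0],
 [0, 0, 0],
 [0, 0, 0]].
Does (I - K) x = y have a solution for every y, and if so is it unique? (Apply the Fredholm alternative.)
(I - K) is invertible (det(I - K) = 3 ≠ 0), so for every y in C^3 the equation (I - K) x = y has a unique solution.

K has rank 1, so it is an outer product K = u v^T: every row of K is a multiple of one row vector. Reading off the entries, u = (2, 0, 0) and v = (-1, -3, 0) (row i of K equals u_i·v^T). A rank-one matrix u v^T satisfies K u = u (v·u) and kills the (2)-dimensional subspace v^⊥, so its characteristic polynomial is lambda^2 (lambda - v·u) with v·u = tr K = -2. Hence the eigenvalues of I - K are 1 (multiplicity 2) and 1 - (-2) = 3, so det(I - K) = 3. (Direct check: I - K =
[[3, 6, 0],
 [0, 1, 0],
 [0, 0, 1]]
has determinant 3.) The finite-dimensional Fredholm alternative says: either (I - K) is invertible, or ker(I - K) ≠ {0} and then range(I - K) = ker((I - K)^*)^⊥, with dim ker(I - K) = dim ker((I - K)^*). Since det(I - K) ≠ 0, 1 is not an eigenvalue of K and ker(I - K) = {0}, so we are in the first case: for every y there is a unique x = (I - K)^(-1) y. Explicitly, by the Sherman–Morrison formula, (I - u v^T)^(-1) = I + u v^T/(1 - v·u), i.e. (I - K)^(-1) = I + K/(3).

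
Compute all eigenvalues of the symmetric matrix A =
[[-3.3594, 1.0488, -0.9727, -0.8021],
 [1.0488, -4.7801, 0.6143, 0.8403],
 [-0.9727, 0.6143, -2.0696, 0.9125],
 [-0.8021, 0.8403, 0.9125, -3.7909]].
sigma(A) ≈ {-6, -4, -3, -1}

A is real symmetric, so its spectrum consists of real eigenvalues. Expanding the characteristic polynomial of the displayed matrix gives
  det(λ I - A) = p(λ) = λ^4 + (14)λ^3 + (67)λ^2 + (125.9985)λ + (71.9969).
Solving p(λ) = 0 yields eigenvalues ≈ -6, -4, -3, -1. (A is shown rounded to 4 decimals, so these recover the underlying integer eigenvalues to within that precision.)
Verification: the trace of A = -14 equals the sum of eigenvalues -14, and det(A) ≈ 71.9969 matches the eigenvalue product 72.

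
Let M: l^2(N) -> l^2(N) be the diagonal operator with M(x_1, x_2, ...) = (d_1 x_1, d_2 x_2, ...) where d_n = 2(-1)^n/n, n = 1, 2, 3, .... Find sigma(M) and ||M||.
sigma(M) = {2(-1)^n/n : n ≥ 1} ∪ {0}; ||M|| = 2

A bounded diagonal operator on l^2 with diagonal entries d_n has spectrum equal to the closure of {d_n : n ≥ 1}: every d_n is an eigenvalue (with eigenvector e_n), so {d_n} ⊂ sigma(M); the spectrum is closed, so its closure is too; and for lambda not in the closure, (M - lambda I) has bounded inverse (the diagonal entries 1/(d_n - lambda) are bounded). For our sequence d_n = 2(-1)^n/n, n = 1, 2, 3, ...:
  - {d_n} = {2(-1)^n/n : n ≥ 1}; the only limit point is 0
  - closure = {2(-1)^n/n : n ≥ 1} ∪ {0}
For the norm: a diagonal operator has ||M|| = sup_n |d_n|. Here |d_n| = 2/n is decreasing, so sup_n |d_n| = |d_1| = 2. So ||M|| = 2.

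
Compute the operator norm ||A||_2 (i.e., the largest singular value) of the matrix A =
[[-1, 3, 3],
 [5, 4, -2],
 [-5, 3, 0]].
||A||_2 ≈ 7.426 (= sqrt(largest eigenvalue of A^T A))

||A||_2 = sigma_max(A) = sqrt(lambda_max(A^T A)). Form the symmetric matrix M = A^T A =
[[51, 2, -13],
 [2, 34, 1],
 [-13, 1, 13]].
Its characteristic polynomial (trace, sum of principal 2x2 minors, determinant of M give the coefficients) is
  p(λ) = det(λ I - M) = λ^3 - 98λ^2 + 2665λ - 16641.
No integer candidate from the rational root theorem (±divisors of 16641) is a root, so the roots are irrational. The cubic discriminant is Δ = 603967785 > 0, so there are three distinct real roots. p(8) = -1081 and p(9) = 135 have opposite signs, so a root lies in (8, 9); Newton's method refines it to λ ≈ 8.8828. p(33) = 519 and p(34) = -15 have opposite signs, so a root lies in (33, 34); Newton's method refines it to λ ≈ 33.9718. p(55) = -141 and p(56) = 887 have opposite signs, so a root lies in (55, 56); Newton's method refines it to λ ≈ 55.1454. Check (Vieta): the three roots sum to 98, matching tr M = 98.
So the eigenvalues of A^T A are ≈ 8.8828, 33.9718, 55.1454 (all ≥ 0, as they must be for A^T A). The largest is λ_max ≈ 55.1454, hence ||A||_2 = sqrt(λ_max) ≈ 7.426.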